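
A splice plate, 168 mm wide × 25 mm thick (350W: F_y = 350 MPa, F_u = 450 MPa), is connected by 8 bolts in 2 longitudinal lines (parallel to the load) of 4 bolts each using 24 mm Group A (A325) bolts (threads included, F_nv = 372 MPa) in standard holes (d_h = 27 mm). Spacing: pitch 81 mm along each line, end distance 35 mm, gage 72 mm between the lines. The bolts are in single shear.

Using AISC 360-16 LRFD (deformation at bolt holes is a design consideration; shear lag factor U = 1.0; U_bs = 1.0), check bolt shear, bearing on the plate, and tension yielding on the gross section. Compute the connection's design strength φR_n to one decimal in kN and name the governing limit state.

1009.7 kN (bolt shear governs)

Bolt shear: A_b = π(24)²/4 = 452.39 mm². φR_n = 0.75 × 372 × 452.39 × 8 × 1 = 1009.7 kN.
Bearing (25 mm plate, F_u = 450 MPa): end bolts L_c = 35 − 27/2 = 21.5, R_n = min(1.2×21.5×25×450, 2.4×24×25×450) = 290.25 kN/bolt; interior L_c = 81 − 27 = 54, R_n = 648 kN/bolt. φR_n = 0.75 × (2×290.25 + 6×648) = 3351.4 kN.
Tension yield (gross): A_g = 168×25 = 4200 mm². φR_n = 0.90 × 350 × 4200 = 1323.0 kN.
Governing: min(1009.7, 3351.4, 1323.0) = 1009.7 kN → bolt shear.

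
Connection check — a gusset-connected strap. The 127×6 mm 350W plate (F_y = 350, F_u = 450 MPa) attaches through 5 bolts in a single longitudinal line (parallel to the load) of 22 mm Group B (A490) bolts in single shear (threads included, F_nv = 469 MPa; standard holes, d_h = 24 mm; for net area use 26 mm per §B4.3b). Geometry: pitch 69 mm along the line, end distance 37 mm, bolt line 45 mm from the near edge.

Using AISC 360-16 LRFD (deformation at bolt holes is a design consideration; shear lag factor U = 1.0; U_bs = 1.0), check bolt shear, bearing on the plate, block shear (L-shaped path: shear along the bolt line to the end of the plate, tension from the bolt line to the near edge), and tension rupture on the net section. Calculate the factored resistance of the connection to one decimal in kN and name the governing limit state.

204.5 kN (net-section rupture governs)

Bolt shear: A_b = π(22)²/4 = 380.13 mm². φR_n = 0.75 × 469 × 380.13 × 5 × 1 = 668.6 kN.
Bearing (6 mm plate, F_u = 450 MPa): end bolts L_c = 37 − 24/2 = 25, R_n = min(1.2×25×6×450, 2.4×22×6×450) = 81 kN/bolt; interior L_c = 69 − 24 = 45, R_n = 142.56 kN/bolt. φR_n = 0.75 × (1×81 + 4×142.56) = 488.4 kN.
Block shear: shear path 1×[37+4×69] = 1×313 mm, A_gv = 1878, A_nv = 1×(313 − 4.5×26)×6 = 1176 mm²; tension to near edge: (45 − 0.5×26)×6 = 192 mm². R_n = min(0.6×450×1176, 0.6×350×1878) + 1.0×450×192 = min(317.52, 394.38) + 86.4 = 403.92 kN. φR_n = 0.75 × 403.92 = 302.9 kN.
Tension rupture (net): A_n = (127 − 1×26)×6 = 606 mm² (U = 1.0, A_e = A_n). φR_n = 0.75 × 450 × 606 = 204.5 kN.
Governing: min(668.6, 488.4, 302.9, 204.5) = 204.5 kN → net-section rupture.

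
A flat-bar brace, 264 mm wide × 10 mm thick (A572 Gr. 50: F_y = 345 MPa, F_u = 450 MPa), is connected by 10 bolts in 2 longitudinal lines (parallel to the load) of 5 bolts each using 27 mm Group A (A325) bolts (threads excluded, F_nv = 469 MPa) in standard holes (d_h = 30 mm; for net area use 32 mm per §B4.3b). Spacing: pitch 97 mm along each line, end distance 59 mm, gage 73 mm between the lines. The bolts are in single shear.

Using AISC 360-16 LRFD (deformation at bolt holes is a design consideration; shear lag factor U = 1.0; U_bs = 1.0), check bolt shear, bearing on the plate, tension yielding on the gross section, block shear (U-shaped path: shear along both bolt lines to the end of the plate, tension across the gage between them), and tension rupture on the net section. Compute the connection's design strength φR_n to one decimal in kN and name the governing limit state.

675.0 kN (net-section rupture governs)

Bolt shear: A_b = π(27)²/4 = 572.56 mm². φR_n = 0.75 × 469 × 572.56 × 10 × 1 = 2014.0 kN.
Bearing (10 mm plate, F_u = 450 MPa): end bolts L_c = 59 − 30/2 = 44, R_n = min(1.2×44×10×450, 2.4×27×10×450) = 237.6 kN/bolt; interior L_c = 97 − 30 = 67, R_n = 291.6 kN/bolt. φR_n = 0.75 × (2×237.6 + 8×291.6) = 2106.0 kN.
Tension yield (gross): A_g = 264×10 = 2640 mm². φR_n = 0.90 × 345 × 2640 = 819.7 kN.
Block shear: shear path 2×[59+4×97] = 2×447 mm, A_gv = 8940, A_nv = 2×(447 − 4.5×32)×10 = 6060 mm²; tension across gage: (73 − 1×32)×10 = 410 mm². R_n = min(0.6×450×6060, 0.6×345×8940) + 1.0×450×410 = min(1636.2, 1850.6) + 184.5 = 1820.7 kN. φR_n = 0.75 × 1820.7 = 1365.5 kN.
Tension rupture (net): A_n = (264 − 2×32)×10 = 2000 mm² (U = 1.0, A_e = A_n). φR_n = 0.75 × 450 × 2000 = 675.0 kN.
Governing: min(2014.0, 2106.0, 819.7, 1365.5, 675.0) = 675.0 kN → net-section rupture.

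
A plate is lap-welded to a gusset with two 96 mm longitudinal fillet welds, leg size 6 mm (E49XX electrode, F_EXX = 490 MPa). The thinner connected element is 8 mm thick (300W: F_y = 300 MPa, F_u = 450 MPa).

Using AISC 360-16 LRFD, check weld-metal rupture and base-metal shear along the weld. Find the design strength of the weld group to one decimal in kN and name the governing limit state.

179.6 kN (weld metal governs)

Weld metal: throat = 0.707×6 = 4.242 mm, L = 2×96 = 192 mm. φR_n = 0.75 × 0.6 × 490 × 4.242 × 192 = 179.6 kN.
Base metal shear (8 mm plate): yield φR_n = 1.0×0.6×300×8×192 = 276.5 kN; rupture φR_n = 0.75×0.6×450×8×192 = 311.0 kN; take 276.5 kN (yield).
Governing: min(179.6, 276.5) = 179.6 kN → weld metal.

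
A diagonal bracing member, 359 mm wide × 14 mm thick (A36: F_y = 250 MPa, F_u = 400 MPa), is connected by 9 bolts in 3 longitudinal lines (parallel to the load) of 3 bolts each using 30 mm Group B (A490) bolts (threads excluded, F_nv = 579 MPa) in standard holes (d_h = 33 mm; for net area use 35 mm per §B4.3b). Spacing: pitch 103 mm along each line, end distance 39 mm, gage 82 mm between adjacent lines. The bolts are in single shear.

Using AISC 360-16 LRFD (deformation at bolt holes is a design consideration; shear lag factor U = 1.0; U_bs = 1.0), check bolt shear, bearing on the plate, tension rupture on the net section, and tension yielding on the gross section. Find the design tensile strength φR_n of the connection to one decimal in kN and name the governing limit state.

1066.8 kN (net-section rupture governs)

Bolt shear: A_b = π(30)²/4 = 706.86 mm². φR_n = 0.75 × 579 × 706.86 × 9 × 1 = 2762.6 kN.
Bearing (14 mm plate, F_u = 400 MPa): end bolts L_c = 39 − 33/2 = 22.5, R_n = min(1.2×22.5×14×400, 2.4×30×14×400) = 151.2 kN/bolt; interior L_c = 103 − 33 = 70, R_n = 403.2 kN/bolt. φR_n = 0.75 × (3×151.2 + 6×403.2) = 2154.6 kN.
Tension rupture (net): A_n = (359 − 3×35)×14 = 3556 mm² (U = 1.0, A_e = A_n). φR_n = 0.75 × 400 × 3556 = 1066.8 kN.
Tension yield (gross): A_g = 359×14 = 5026 mm². φR_n = 0.90 × 250 × 5026 = 1130.9 kN.
Governing: min(2762.6, 2154.6, 1066.8, 1130.9) = 1066.8 kN → net-section rupture.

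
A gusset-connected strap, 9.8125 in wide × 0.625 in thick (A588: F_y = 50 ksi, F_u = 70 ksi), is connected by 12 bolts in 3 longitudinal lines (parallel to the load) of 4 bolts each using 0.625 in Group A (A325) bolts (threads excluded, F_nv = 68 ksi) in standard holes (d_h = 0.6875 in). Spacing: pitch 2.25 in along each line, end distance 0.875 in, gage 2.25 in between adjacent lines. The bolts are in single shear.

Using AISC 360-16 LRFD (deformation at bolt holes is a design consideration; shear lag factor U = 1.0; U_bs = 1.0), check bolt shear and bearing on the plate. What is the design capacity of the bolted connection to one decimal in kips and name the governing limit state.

187.8 kips (bolt shear governs)

Bolt shear: A_b = π(0.625)²/4 = 0.3068 in². φR_n = 0.75 × 68 × 0.3068 × 12 × 1 = 187.8 kips.
Bearing (0.625 in plate, F_u = 70 ksi): end bolts L_c = 0.875 − 0.6875/2 = 0.53125, R_n = min(1.2×0.53125×0.625×70, 2.4×0.625×0.625×70) = 27.891 kips/bolt; interior L_c = 2.25 − 0.6875 = 1.5625, R_n = 65.625 kips/bolt. φR_n = 0.75 × (3×27.891 + 9×65.625) = 505.7 kips.
Governing: min(187.8, 505.7) = 187.8 kips → bolt shear.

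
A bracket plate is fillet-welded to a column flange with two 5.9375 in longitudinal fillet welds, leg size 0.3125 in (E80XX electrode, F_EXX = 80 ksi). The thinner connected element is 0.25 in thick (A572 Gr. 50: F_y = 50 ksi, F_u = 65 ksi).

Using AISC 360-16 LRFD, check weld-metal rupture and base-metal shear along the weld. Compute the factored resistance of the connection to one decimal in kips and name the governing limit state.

86.8 kips (base-metal shear governs)

Weld metal: throat = 0.707×0.3125 = 0.22094 in, L = 2×5.9375 = 11.875 in. φR_n = 0.75 × 0.6 × 80 × 0.22094 × 11.875 = 94.5 kips.
Base metal shear (0.25 in plate): yield φR_n = 1.0×0.6×50×0.25×11.875 = 89.1 kips; rupture φR_n = 0.75×0.6×65×0.25×11.875 = 86.8 kips; take 86.8 kips (rupture).
Governing: min(94.5, 86.8) = 86.8 kips → base-metal shear.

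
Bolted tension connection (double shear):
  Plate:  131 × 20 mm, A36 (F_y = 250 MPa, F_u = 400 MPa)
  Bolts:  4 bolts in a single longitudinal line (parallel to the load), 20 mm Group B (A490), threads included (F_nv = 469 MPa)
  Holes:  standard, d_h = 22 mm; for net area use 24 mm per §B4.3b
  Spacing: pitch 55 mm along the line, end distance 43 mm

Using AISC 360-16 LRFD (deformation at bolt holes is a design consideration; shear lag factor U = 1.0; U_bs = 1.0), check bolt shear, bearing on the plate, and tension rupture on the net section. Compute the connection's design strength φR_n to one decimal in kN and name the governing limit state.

Bolt shear: A_b = π(20)²/4 = 314.16 mm². φR_n = 0.75 × 469 × 314.16 × 4 × 2 = 884.0 kN.
Bearing (20 mm plate, F_u = 400 MPa): end bolts L_c = 43 − 22/2 = 32, R_n = min(1.2×32×20×400, 2.4×20×20×400) = 307.2 kN/bolt; interior L_c = 55 − 22 = 33, R_n = 316.8 kN/bolt. φR_n = 0.75 × (1×307.2 + 3×316.8) = 943.2 kN.
Tension rupture (net): A_n = (131 − 1×24)×20 = 2140 mm² (U = 1.0, A_e = A_n). φR_n = 0.75 × 400 × 2140 = 642.0 kN.
Governing: min(884.0, 943.2, 642.0) = 642.0 kN → net-section rupture.

642.0 kN (net-section rupture governs)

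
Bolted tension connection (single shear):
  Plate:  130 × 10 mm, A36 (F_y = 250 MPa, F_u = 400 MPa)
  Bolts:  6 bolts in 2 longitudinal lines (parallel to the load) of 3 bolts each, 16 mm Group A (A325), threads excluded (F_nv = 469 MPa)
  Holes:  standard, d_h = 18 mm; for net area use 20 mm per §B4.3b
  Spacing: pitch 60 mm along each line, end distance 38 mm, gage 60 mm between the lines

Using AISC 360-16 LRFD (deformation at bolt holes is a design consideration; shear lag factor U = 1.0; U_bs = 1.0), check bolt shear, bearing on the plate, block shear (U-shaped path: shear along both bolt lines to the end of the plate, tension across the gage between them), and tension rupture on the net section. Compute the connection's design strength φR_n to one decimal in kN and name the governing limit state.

Bolt shear: A_b = π(16)²/4 = 201.06 mm². φR_n = 0.75 × 469 × 201.06 × 6 × 1 = 424.3 kN.
Bearing (10 mm plate, F_u = 400 MPa): end bolts L_c = 38 − 18/2 = 29, R_n = min(1.2×29×10×400, 2.4×16×10×400) = 139.2 kN/bolt; interior L_c = 60 − 18 = 42, R_n = 153.6 kN/bolt. φR_n = 0.75 × (2×139.2 + 4×153.6) = 669.6 kN.
Block shear: shear path 2×[38+2×60] = 2×158 mm, A_gv = 3160, A_nv = 2×(158 − 2.5×20)×10 = 2160 mm²; tension across gage: (60 − 1×20)×10 = 400 mm². R_n = min(0.6×400×2160, 0.6×250×3160) + 1.0×400×400 = min(518.4, 474) + 160 = 634 kN. φR_n = 0.75 × 634 = 475.5 kN.
Tension rupture (net): A_n = (130 − 2×20)×10 = 900 mm² (U = 1.0, A_e = A_n). φR_n = 0.75 × 400 × 900 = 270.0 kN.
Governing: min(424.3, 669.6, 475.5, 270.0) = 270.0 kN → net-section rupture.

270.0 kN (net-section rupture governs)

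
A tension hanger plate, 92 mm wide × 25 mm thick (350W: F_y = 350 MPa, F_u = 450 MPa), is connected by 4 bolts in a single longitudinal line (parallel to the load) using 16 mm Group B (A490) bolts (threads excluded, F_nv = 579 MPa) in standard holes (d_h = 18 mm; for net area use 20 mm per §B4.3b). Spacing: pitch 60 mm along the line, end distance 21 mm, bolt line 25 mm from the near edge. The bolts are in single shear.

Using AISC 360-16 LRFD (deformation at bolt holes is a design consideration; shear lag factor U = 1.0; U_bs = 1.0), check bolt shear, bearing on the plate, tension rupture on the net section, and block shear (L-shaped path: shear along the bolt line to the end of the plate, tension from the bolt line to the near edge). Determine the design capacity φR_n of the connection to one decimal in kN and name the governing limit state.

349.2 kN (bolt shear governs)

Bolt shear: A_b = π(16)²/4 = 201.06 mm². φR_n = 0.75 × 579 × 201.06 × 4 × 1 = 349.2 kN.
Bearing (25 mm plate, F_u = 450 MPa): end bolts L_c = 21 − 18/2 = 12, R_n = min(1.2×12×25×450, 2.4×16×25×450) = 162 kN/bolt; interior L_c = 60 − 18 = 42, R_n = 432 kN/bolt. φR_n = 0.75 × (1×162 + 3×432) = 1093.5 kN.
Tension rupture (net): A_n = (92 − 1×20)×25 = 1800 mm² (U = 1.0, A_e = A_n). φR_n = 0.75 × 450 × 1800 = 607.5 kN.
Block shear: shear path 1×[21+3×60] = 1×201 mm, A_gv = 5025, A_nv = 1×(201 − 3.5×20)×25 = 3275 mm²; tension to near edge: (25 − 0.5×20)×25 = 375 mm². R_n = min(0.6×450×3275, 0.6×350×5025) + 1.0×450×375 = min(884.25, 1055.3) + 168.75 = 1053 kN. φR_n = 0.75 × 1053 = 789.8 kN.
Governing: min(349.2, 1093.5, 607.5, 789.8) = 349.2 kN → bolt shear.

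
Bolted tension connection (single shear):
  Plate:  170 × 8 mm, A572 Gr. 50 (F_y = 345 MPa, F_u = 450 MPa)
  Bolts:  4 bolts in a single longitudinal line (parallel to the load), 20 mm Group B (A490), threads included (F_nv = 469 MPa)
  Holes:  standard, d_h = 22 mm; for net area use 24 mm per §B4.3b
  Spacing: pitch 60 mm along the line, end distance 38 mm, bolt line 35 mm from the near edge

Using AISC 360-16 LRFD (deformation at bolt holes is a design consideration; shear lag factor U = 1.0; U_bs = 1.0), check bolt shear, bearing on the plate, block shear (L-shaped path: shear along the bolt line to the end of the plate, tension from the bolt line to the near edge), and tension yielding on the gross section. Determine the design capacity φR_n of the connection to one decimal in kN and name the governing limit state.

Bolt shear: A_b = π(20)²/4 = 314.16 mm². φR_n = 0.75 × 469 × 314.16 × 4 × 1 = 442.0 kN.
Bearing (8 mm plate, F_u = 450 MPa): end bolts L_c = 38 − 22/2 = 27, R_n = min(1.2×27×8×450, 2.4×20×8×450) = 116.64 kN/bolt; interior L_c = 60 − 22 = 38, R_n = 164.16 kN/bolt. φR_n = 0.75 × (1×116.64 + 3×164.16) = 456.8 kN.
Block shear: shear path 1×[38+3×60] = 1×218 mm, A_gv = 1744, A_nv = 1×(218 − 3.5×24)×8 = 1072 mm²; tension to near edge: (35 − 0.5×24)×8 = 184 mm². R_n = min(0.6×450×1072, 0.6×345×1744) + 1.0×450×184 = min(289.44, 361.01) + 82.8 = 372.24 kN. φR_n = 0.75 × 372.24 = 279.2 kN.
Tension yield (gross): A_g = 170×8 = 1360 mm². φR_n = 0.90 × 345 × 1360 = 422.3 kN.
Governing: min(442.0, 456.8, 279.2, 422.3) = 279.2 kN → block shear.

279.2 kN (block shear governs)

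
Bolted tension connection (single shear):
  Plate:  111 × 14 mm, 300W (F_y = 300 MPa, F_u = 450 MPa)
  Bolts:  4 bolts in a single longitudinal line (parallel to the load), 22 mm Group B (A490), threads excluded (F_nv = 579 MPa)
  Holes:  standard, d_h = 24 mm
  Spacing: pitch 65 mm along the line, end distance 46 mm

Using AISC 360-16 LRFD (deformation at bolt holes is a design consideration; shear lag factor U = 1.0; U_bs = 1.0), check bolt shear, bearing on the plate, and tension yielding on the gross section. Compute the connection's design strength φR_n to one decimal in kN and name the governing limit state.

Bolt shear: A_b = π(22)²/4 = 380.13 mm². φR_n = 0.75 × 579 × 380.13 × 4 × 1 = 660.3 kN.
Bearing (14 mm plate, F_u = 450 MPa): end bolts L_c = 46 − 24/2 = 34, R_n = min(1.2×34×14×450, 2.4×22×14×450) = 257.04 kN/bolt; interior L_c = 65 − 24 = 41, R_n = 309.96 kN/bolt. φR_n = 0.75 × (1×257.04 + 3×309.96) = 890.2 kN.
Tension yield (gross): A_g = 111×14 = 1554 mm². φR_n = 0.90 × 300 × 1554 = 419.6 kN.
Governing: min(660.3, 890.2, 419.6) = 419.6 kN → gross-section yield.

419.6 kN (gross-section yield governs)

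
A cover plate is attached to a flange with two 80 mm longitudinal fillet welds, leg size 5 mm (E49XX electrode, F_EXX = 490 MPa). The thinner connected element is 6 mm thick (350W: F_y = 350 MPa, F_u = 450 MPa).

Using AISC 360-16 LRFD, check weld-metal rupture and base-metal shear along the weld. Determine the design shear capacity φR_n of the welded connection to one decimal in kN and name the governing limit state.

124.7 kN (weld metal governs)

Weld metal: throat = 0.707×5 = 3.535 mm, L = 2×80 = 160 mm. φR_n = 0.75 × 0.6 × 490 × 3.535 × 160 = 124.7 kN.
Base metal shear (6 mm plate): yield φR_n = 1.0×0.6×350×6×160 = 201.6 kN; rupture φR_n = 0.75×0.6×450×6×160 = 194.4 kN; take 194.4 kN (rupture).
Governing: min(124.7, 194.4) = 124.7 kN → weld metal.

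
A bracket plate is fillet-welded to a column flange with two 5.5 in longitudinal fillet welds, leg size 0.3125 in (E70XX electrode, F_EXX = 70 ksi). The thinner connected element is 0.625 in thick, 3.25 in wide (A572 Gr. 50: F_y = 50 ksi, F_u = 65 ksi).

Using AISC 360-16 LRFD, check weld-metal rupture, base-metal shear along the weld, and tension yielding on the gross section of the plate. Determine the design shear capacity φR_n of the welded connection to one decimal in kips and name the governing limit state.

Weld metal: throat = 0.707×0.3125 = 0.22094 in, L = 2×5.5 = 11 in. φR_n = 0.75 × 0.6 × 70 × 0.22094 × 11 = 76.6 kips.
Base metal shear (0.625 in plate): yield φR_n = 1.0×0.6×50×0.625×11 = 206.3 kips; rupture φR_n = 0.75×0.6×65×0.625×11 = 201.1 kips; take 201.1 kips (rupture).
Tension yield (gross): A_g = 3.25×0.625 = 2.0313 in². φR_n = 0.90 × 50 × 2.0313 = 91.4 kips.
Governing: min(76.6, 201.1, 91.4) = 76.6 kips → weld metal.

76.6 kips (weld metal governs)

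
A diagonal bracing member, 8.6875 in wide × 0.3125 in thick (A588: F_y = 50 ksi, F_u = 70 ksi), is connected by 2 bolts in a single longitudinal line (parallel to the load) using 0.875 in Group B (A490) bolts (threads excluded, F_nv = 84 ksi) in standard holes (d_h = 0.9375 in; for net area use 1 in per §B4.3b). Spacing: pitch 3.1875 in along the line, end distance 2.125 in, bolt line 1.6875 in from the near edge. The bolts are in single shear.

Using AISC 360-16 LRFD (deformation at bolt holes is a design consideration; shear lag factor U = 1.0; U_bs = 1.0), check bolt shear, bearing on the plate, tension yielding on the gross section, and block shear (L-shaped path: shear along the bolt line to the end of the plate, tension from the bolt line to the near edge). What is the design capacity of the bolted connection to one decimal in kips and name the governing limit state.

Bolt shear: A_b = π(0.875)²/4 = 0.60132 in². φR_n = 0.75 × 84 × 0.60132 × 2 × 1 = 75.8 kips.
Bearing (0.3125 in plate, F_u = 70 ksi): end bolts L_c = 2.125 − 0.9375/2 = 1.65625, R_n = min(1.2×1.65625×0.3125×70, 2.4×0.875×0.3125×70) = 43.477 kips/bolt; interior L_c = 3.1875 − 0.9375 = 2.25, R_n = 45.938 kips/bolt. φR_n = 0.75 × (1×43.477 + 1×45.938) = 67.1 kips.
Tension yield (gross): A_g = 8.6875×0.3125 = 2.7148 in². φR_n = 0.90 × 50 × 2.7148 = 122.2 kips.
Block shear: shear path 1×[2.125+1×3.1875] = 1×5.3125 in, A_gv = 1.6602, A_nv = 1×(5.3125 − 1.5×1)×0.3125 = 1.1914 in²; tension to near edge: (1.6875 − 0.5×1)×0.3125 = 0.37109 in². R_n = min(0.6×70×1.1914, 0.6×50×1.6602) + 1.0×70×0.37109 = min(50.039, 49.806) + 25.976 = 75.782 kips. φR_n = 0.75 × 75.782 = 56.8 kips.
Governing: min(75.8, 67.1, 122.2, 56.8) = 56.8 kips → block shear.

56.8 kips (block shear governs)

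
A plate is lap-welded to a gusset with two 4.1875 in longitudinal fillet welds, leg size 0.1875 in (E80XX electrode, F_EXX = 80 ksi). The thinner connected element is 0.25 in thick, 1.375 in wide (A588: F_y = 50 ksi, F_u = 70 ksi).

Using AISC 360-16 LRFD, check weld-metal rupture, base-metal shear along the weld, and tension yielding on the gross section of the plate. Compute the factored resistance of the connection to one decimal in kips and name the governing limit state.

15.5 kips (gross-section yield governs)

Weld metal: throat = 0.707×0.1875 = 0.13256 in, L = 2×4.1875 = 8.375 in. φR_n = 0.75 × 0.6 × 80 × 0.13256 × 8.375 = 40.0 kips.
Base metal shear (0.25 in plate): yield φR_n = 1.0×0.6×50×0.25×8.375 = 62.8 kips; rupture φR_n = 0.75×0.6×70×0.25×8.375 = 66.0 kips; take 62.8 kips (yield).
Tension yield (gross): A_g = 1.375×0.25 = 0.34375 in². φR_n = 0.90 × 50 × 0.34375 = 15.5 kips.
Governing: min(40.0, 62.8, 15.5) = 15.5 kips → gross-section yield.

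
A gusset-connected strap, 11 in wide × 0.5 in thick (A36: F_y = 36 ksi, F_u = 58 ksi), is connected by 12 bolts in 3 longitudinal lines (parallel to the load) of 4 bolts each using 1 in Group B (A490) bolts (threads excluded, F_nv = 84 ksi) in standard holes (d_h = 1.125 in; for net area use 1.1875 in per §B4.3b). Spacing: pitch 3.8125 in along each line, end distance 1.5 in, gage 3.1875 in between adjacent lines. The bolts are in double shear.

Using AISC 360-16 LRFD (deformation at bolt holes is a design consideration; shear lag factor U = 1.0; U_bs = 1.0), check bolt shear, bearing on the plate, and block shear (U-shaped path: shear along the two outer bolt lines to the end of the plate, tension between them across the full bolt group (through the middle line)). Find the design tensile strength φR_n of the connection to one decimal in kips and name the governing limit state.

296.6 kips (block shear governs)

Bolt shear: A_b = π(1)²/4 = 0.7854 in². φR_n = 0.75 × 84 × 0.7854 × 12 × 2 = 1187.5 kips.
Bearing (0.5 in plate, F_u = 58 ksi): end bolts L_c = 1.5 − 1.125/2 = 0.9375, R_n = min(1.2×0.9375×0.5×58, 2.4×1×0.5×58) = 32.625 kips/bolt; interior L_c = 3.8125 − 1.125 = 2.6875, R_n = 69.6 kips/bolt. φR_n = 0.75 × (3×32.625 + 9×69.6) = 543.2 kips.
Block shear: shear path 2×[1.5+3×3.8125] = 2×12.9375 in, A_gv = 12.938, A_nv = 2×(12.9375 − 3.5×1.1875)×0.5 = 8.7813 in²; tension across gage: (6.375 − 2×1.1875)×0.5 = 2 in². R_n = min(0.6×58×8.7813, 0.6×36×12.938) + 1.0×58×2 = min(305.59, 279.46) + 116 = 395.46 kips. φR_n = 0.75 × 395.46 = 296.6 kips.
Governing: min(1187.5, 543.2, 296.6) = 296.6 kips → block shear.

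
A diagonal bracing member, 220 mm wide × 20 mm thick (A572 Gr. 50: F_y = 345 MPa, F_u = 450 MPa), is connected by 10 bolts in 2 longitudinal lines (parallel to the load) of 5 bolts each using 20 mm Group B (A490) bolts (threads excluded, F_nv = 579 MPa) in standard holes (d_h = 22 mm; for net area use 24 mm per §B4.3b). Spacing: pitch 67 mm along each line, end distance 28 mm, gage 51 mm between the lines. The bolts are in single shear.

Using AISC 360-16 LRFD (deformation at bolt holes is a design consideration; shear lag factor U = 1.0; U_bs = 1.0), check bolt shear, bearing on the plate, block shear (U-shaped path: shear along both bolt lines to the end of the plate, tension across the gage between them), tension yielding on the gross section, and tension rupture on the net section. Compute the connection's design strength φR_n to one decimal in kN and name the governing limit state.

Bolt shear: A_b = π(20)²/4 = 314.16 mm². φR_n = 0.75 × 579 × 314.16 × 10 × 1 = 1364.2 kN.
Bearing (20 mm plate, F_u = 450 MPa): end bolts L_c = 28 − 22/2 = 17, R_n = min(1.2×17×20×450, 2.4×20×20×450) = 183.6 kN/bolt; interior L_c = 67 − 22 = 45, R_n = 432 kN/bolt. φR_n = 0.75 × (2×183.6 + 8×432) = 2867.4 kN.
Block shear: shear path 2×[28+4×67] = 2×296 mm, A_gv = 11840, A_nv = 2×(296 − 4.5×24)×20 = 7520 mm²; tension across gage: (51 − 1×24)×20 = 540 mm². R_n = min(0.6×450×7520, 0.6×345×11840) + 1.0×450×540 = min(2030.4, 2450.9) + 243 = 2273.4 kN. φR_n = 0.75 × 2273.4 = 1705.1 kN.
Tension yield (gross): A_g = 220×20 = 4400 mm². φR_n = 0.90 × 345 × 4400 = 1366.2 kN.
Tension rupture (net): A_n = (220 − 2×24)×20 = 3440 mm² (U = 1.0, A_e = A_n). φR_n = 0.75 × 450 × 3440 = 1161.0 kN.
Governing: min(1364.2, 2867.4, 1705.1, 1366.2, 1161.0) = 1161.0 kN → net-section rupture.

1161.0 kN (net-section rupture governs)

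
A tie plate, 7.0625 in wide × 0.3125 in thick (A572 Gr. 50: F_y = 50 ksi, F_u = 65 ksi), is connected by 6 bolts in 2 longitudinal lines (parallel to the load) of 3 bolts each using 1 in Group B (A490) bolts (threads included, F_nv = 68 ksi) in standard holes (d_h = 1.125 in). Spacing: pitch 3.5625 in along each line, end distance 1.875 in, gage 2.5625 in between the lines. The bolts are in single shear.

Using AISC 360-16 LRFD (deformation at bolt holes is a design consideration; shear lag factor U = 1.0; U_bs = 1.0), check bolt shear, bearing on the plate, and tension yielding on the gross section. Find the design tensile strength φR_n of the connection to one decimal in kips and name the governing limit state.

99.3 kips (gross-section yield governs)

Bolt shear: A_b = π(1)²/4 = 0.7854 in². φR_n = 0.75 × 68 × 0.7854 × 6 × 1 = 240.3 kips.
Bearing (0.3125 in plate, F_u = 65 ksi): end bolts L_c = 1.875 − 1.125/2 = 1.3125, R_n = min(1.2×1.3125×0.3125×65, 2.4×1×0.3125×65) = 31.992 kips/bolt; interior L_c = 3.5625 − 1.125 = 2.4375, R_n = 48.75 kips/bolt. φR_n = 0.75 × (2×31.992 + 4×48.75) = 194.2 kips.
Tension yield (gross): A_g = 7.0625×0.3125 = 2.207 in². φR_n = 0.90 × 50 × 2.207 = 99.3 kips.
Governing: min(240.3, 194.2, 99.3) = 99.3 kips → gross-section yield.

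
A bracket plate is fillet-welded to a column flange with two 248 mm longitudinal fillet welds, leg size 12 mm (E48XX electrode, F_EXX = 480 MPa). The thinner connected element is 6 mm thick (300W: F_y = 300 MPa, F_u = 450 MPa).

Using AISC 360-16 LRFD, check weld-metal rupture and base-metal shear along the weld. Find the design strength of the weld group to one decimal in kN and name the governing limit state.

Weld metal: throat = 0.707×12 = 8.484 mm, L = 2×248 = 496 mm. φR_n = 0.75 × 0.6 × 480 × 8.484 × 496 = 908.9 kN.
Base metal shear (6 mm plate): yield φR_n = 1.0×0.6×300×6×496 = 535.7 kN; rupture φR_n = 0.75×0.6×450×6×496 = 602.6 kN; take 535.7 kN (yield).
Governing: min(908.9, 535.7) = 535.7 kN → base-metal shear.

535.7 kN (base-metal shear governs)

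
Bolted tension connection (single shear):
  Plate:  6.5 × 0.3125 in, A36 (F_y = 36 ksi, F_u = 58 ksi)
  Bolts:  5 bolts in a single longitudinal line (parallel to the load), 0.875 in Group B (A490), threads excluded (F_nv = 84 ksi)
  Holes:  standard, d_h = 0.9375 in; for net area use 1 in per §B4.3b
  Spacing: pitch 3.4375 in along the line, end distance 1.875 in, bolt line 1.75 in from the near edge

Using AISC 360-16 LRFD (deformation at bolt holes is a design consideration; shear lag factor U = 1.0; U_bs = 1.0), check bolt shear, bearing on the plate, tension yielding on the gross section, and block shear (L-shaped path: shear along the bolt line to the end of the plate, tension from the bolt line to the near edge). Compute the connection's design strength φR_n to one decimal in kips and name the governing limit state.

Bolt shear: A_b = π(0.875)²/4 = 0.60132 in². φR_n = 0.75 × 84 × 0.60132 × 5 × 1 = 189.4 kips.
Bearing (0.3125 in plate, F_u = 58 ksi): end bolts L_c = 1.875 − 0.9375/2 = 1.40625, R_n = min(1.2×1.40625×0.3125×58, 2.4×0.875×0.3125×58) = 30.586 kips/bolt; interior L_c = 3.4375 − 0.9375 = 2.5, R_n = 38.063 kips/bolt. φR_n = 0.75 × (1×30.586 + 4×38.063) = 137.1 kips.
Tension yield (gross): A_g = 6.5×0.3125 = 2.0313 in². φR_n = 0.90 × 36 × 2.0313 = 65.8 kips.
Block shear: shear path 1×[1.875+4×3.4375] = 1×15.625 in, A_gv = 4.8828, A_nv = 1×(15.625 − 4.5×1)×0.3125 = 3.4766 in²; tension to near edge: (1.75 − 0.5×1)×0.3125 = 0.39063 in². R_n = min(0.6×58×3.4766, 0.6×36×4.8828) + 1.0×58×0.39063 = min(120.99, 105.47) + 22.657 = 128.13 kips. φR_n = 0.75 × 128.13 = 96.1 kips.
Governing: min(189.4, 137.1, 65.8, 96.1) = 65.8 kips → gross-section yield.

65.8 kips (gross-section yield governs)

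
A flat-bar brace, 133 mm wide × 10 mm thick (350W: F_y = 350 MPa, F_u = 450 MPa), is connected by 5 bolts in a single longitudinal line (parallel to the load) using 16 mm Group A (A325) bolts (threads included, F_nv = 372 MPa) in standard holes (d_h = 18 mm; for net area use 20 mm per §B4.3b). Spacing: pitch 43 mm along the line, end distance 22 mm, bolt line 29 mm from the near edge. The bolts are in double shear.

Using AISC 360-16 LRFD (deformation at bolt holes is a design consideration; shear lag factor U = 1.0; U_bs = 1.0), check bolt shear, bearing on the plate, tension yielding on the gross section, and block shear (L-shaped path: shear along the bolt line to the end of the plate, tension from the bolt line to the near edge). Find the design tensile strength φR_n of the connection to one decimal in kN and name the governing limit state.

274.7 kN (block shear governs)

Bolt shear: A_b = π(16)²/4 = 201.06 mm². φR_n = 0.75 × 372 × 201.06 × 5 × 2 = 561.0 kN.
Bearing (10 mm plate, F_u = 450 MPa): end bolts L_c = 22 − 18/2 = 13, R_n = min(1.2×13×10×450, 2.4×16×10×450) = 70.2 kN/bolt; interior L_c = 43 − 18 = 25, R_n = 135 kN/bolt. φR_n = 0.75 × (1×70.2 + 4×135) = 457.7 kN.
Tension yield (gross): A_g = 133×10 = 1330 mm². φR_n = 0.90 × 350 × 1330 = 419.0 kN.
Block shear: shear path 1×[22+4×43] = 1×194 mm, A_gv = 1940, A_nv = 1×(194 − 4.5×20)×10 = 1040 mm²; tension to near edge: (29 − 0.5×20)×10 = 190 mm². R_n = min(0.6×450×1040, 0.6×350×1940) + 1.0×450×190 = min(280.8, 407.4) + 85.5 = 366.3 kN. φR_n = 0.75 × 366.3 = 274.7 kN.
Governing: min(561.0, 457.7, 419.0, 274.7) = 274.7 kN → block shear.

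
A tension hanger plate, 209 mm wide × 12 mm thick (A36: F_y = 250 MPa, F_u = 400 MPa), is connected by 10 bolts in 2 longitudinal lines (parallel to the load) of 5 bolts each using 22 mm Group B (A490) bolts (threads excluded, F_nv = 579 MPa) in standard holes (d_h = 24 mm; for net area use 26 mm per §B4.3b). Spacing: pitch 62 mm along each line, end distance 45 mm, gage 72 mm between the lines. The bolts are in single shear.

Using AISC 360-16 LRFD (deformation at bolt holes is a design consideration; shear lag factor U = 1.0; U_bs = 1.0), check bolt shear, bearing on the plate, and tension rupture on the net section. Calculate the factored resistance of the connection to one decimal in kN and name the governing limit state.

Bolt shear: A_b = π(22)²/4 = 380.13 mm². φR_n = 0.75 × 579 × 380.13 × 10 × 1 = 1650.7 kN.
Bearing (12 mm plate, F_u = 400 MPa): end bolts L_c = 45 − 24/2 = 33, R_n = min(1.2×33×12×400, 2.4×22×12×400) = 190.08 kN/bolt; interior L_c = 62 − 24 = 38, R_n = 218.88 kN/bolt. φR_n = 0.75 × (2×190.08 + 8×218.88) = 1598.4 kN.
Tension rupture (net): A_n = (209 − 2×26)×12 = 1884 mm² (U = 1.0, A_e = A_n). φR_n = 0.75 × 400 × 1884 = 565.2 kN.
Governing: min(1650.7, 1598.4, 565.2) = 565.2 kN → net-section rupture.

565.2 kN (net-section rupture governs)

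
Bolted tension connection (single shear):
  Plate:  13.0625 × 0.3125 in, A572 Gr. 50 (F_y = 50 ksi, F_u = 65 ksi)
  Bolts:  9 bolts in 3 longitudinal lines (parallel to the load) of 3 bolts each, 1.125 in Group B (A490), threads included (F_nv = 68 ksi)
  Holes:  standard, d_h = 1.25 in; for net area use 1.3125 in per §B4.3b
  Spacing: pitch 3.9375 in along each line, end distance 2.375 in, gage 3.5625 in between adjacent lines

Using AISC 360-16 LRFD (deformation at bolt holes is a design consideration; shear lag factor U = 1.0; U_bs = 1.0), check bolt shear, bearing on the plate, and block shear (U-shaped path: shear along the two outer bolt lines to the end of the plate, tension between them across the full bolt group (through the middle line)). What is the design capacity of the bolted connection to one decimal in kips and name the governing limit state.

Bolt shear: A_b = π(1.125)²/4 = 0.99402 in². φR_n = 0.75 × 68 × 0.99402 × 9 × 1 = 456.3 kips.
Bearing (0.3125 in plate, F_u = 65 ksi): end bolts L_c = 2.375 − 1.25/2 = 1.75, R_n = min(1.2×1.75×0.3125×65, 2.4×1.125×0.3125×65) = 42.656 kips/bolt; interior L_c = 3.9375 − 1.25 = 2.6875, R_n = 54.844 kips/bolt. φR_n = 0.75 × (3×42.656 + 6×54.844) = 342.8 kips.
Block shear: shear path 2×[2.375+2×3.9375] = 2×10.25 in, A_gv = 6.4063, A_nv = 2×(10.25 − 2.5×1.3125)×0.3125 = 4.3555 in²; tension across gage: (7.125 − 2×1.3125)×0.3125 = 1.4063 in². R_n = min(0.6×65×4.3555, 0.6×50×6.4063) + 1.0×65×1.4063 = min(169.86, 192.19) + 91.41 = 261.27 kips. φR_n = 0.75 × 261.27 = 196.0 kips.
Governing: min(456.3, 342.8, 196.0) = 196.0 kips → block shear.

196.0 kips (block shear governs)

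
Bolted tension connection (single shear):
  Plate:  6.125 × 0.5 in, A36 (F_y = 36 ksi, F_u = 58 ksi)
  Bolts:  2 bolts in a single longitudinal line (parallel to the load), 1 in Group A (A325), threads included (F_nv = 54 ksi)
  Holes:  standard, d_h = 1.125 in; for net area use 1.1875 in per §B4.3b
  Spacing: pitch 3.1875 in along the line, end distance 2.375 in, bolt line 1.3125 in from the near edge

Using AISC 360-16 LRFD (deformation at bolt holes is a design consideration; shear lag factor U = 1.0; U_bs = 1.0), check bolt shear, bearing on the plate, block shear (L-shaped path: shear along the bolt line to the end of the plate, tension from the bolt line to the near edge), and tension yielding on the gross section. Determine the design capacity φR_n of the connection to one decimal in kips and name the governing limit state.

60.7 kips (block shear governs)

Bolt shear: A_b = π(1)²/4 = 0.7854 in². φR_n = 0.75 × 54 × 0.7854 × 2 × 1 = 63.6 kips.
Bearing (0.5 in plate, F_u = 58 ksi): end bolts L_c = 2.375 − 1.125/2 = 1.8125, R_n = min(1.2×1.8125×0.5×58, 2.4×1×0.5×58) = 63.075 kips/bolt; interior L_c = 3.1875 − 1.125 = 2.0625, R_n = 69.6 kips/bolt. φR_n = 0.75 × (1×63.075 + 1×69.6) = 99.5 kips.
Block shear: shear path 1×[2.375+1×3.1875] = 1×5.5625 in, A_gv = 2.7813, A_nv = 1×(5.5625 − 1.5×1.1875)×0.5 = 1.8906 in²; tension to near edge: (1.3125 − 0.5×1.1875)×0.5 = 0.35938 in². R_n = min(0.6×58×1.8906, 0.6×36×2.7813) + 1.0×58×0.35938 = min(65.793, 60.076) + 20.844 = 80.92 kips. φR_n = 0.75 × 80.92 = 60.7 kips.
Tension yield (gross): A_g = 6.125×0.5 = 3.0625 in². φR_n = 0.90 × 36 × 3.0625 = 99.2 kips.
Governing: min(63.6, 99.5, 60.7, 99.2) = 60.7 kips → block shear.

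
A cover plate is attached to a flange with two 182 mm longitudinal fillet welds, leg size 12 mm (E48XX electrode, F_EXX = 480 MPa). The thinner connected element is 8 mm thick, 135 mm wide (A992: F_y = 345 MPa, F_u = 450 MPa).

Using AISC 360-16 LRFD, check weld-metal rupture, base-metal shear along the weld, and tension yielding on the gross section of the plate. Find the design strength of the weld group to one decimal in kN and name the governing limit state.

335.3 kN (gross-section yield governs)

Weld metal: throat = 0.707×12 = 8.484 mm, L = 2×182 = 364 mm. φR_n = 0.75 × 0.6 × 480 × 8.484 × 364 = 667.0 kN.
Base metal shear (8 mm plate): yield φR_n = 1.0×0.6×345×8×364 = 602.8 kN; rupture φR_n = 0.75×0.6×450×8×364 = 589.7 kN; take 589.7 kN (rupture).
Tension yield (gross): A_g = 135×8 = 1080 mm². φR_n = 0.90 × 345 × 1080 = 335.3 kN.
Governing: min(667.0, 589.7, 335.3) = 335.3 kN → gross-section yield.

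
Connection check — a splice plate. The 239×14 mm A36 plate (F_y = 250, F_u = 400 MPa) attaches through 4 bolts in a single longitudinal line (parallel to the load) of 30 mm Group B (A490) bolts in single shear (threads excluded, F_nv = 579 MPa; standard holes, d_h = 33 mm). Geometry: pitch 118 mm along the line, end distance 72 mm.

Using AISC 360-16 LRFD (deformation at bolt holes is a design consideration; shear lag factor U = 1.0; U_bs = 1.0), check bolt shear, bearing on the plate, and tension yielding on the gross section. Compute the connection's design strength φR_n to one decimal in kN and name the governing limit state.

Bolt shear: A_b = π(30)²/4 = 706.86 mm². φR_n = 0.75 × 579 × 706.86 × 4 × 1 = 1227.8 kN.
Bearing (14 mm plate, F_u = 400 MPa): end bolts L_c = 72 − 33/2 = 55.5, R_n = min(1.2×55.5×14×400, 2.4×30×14×400) = 372.96 kN/bolt; interior L_c = 118 − 33 = 85, R_n = 403.2 kN/bolt. φR_n = 0.75 × (1×372.96 + 3×403.2) = 1186.9 kN.
Tension yield (gross): A_g = 239×14 = 3346 mm². φR_n = 0.90 × 250 × 3346 = 752.9 kN.
Governing: min(1227.8, 1186.9, 752.9) = 752.9 kN → gross-section yield.

752.9 kN (gross-section yield governs)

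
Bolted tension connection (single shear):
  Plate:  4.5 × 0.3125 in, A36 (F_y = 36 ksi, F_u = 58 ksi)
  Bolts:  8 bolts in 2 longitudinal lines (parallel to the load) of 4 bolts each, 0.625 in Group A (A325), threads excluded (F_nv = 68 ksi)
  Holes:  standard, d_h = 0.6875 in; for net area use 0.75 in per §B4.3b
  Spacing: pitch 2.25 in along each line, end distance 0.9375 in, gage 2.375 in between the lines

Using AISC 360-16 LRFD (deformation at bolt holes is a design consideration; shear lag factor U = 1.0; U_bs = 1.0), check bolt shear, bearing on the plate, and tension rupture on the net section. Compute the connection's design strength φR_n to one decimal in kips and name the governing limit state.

Bolt shear: A_b = π(0.625)²/4 = 0.3068 in². φR_n = 0.75 × 68 × 0.3068 × 8 × 1 = 125.2 kips.
Bearing (0.3125 in plate, F_u = 58 ksi): end bolts L_c = 0.9375 − 0.6875/2 = 0.59375, R_n = min(1.2×0.59375×0.3125×58, 2.4×0.625×0.3125×58) = 12.914 kips/bolt; interior L_c = 2.25 − 0.6875 = 1.5625, R_n = 27.188 kips/bolt. φR_n = 0.75 × (2×12.914 + 6×27.188) = 141.7 kips.
Tension rupture (net): A_n = (4.5 − 2×0.75)×0.3125 = 0.9375 in² (U = 1.0, A_e = A_n). φR_n = 0.75 × 58 × 0.9375 = 40.8 kips.
Governing: min(125.2, 141.7, 40.8) = 40.8 kips → net-section rupture.

40.8 kips (net-section rupture governs)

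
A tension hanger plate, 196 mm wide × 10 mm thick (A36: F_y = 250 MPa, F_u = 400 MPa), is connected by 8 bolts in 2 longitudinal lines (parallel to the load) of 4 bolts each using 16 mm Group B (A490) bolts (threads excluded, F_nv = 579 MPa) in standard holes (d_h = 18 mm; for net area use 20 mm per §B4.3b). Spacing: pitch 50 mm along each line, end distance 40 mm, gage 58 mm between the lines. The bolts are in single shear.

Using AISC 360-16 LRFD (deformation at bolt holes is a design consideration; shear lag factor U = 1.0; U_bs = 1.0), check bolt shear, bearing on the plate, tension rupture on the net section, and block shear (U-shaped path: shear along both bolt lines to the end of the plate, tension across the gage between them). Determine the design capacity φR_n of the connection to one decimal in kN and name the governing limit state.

468.0 kN (net-section rupture governs)

Bolt shear: A_b = π(16)²/4 = 201.06 mm². φR_n = 0.75 × 579 × 201.06 × 8 × 1 = 698.5 kN.
Bearing (10 mm plate, F_u = 400 MPa): end bolts L_c = 40 − 18/2 = 31, R_n = min(1.2×31×10×400, 2.4×16×10×400) = 148.8 kN/bolt; interior L_c = 50 − 18 = 32, R_n = 153.6 kN/bolt. φR_n = 0.75 × (2×148.8 + 6×153.6) = 914.4 kN.
Tension rupture (net): A_n = (196 − 2×20)×10 = 1560 mm² (U = 1.0, A_e = A_n). φR_n = 0.75 × 400 × 1560 = 468.0 kN.
Block shear: shear path 2×[40+3×50] = 2×190 mm, A_gv = 3800, A_nv = 2×(190 − 3.5×20)×10 = 2400 mm²; tension across gage: (58 − 1×20)×10 = 380 mm². R_n = min(0.6×400×2400, 0.6×250×3800) + 1.0×400×380 = min(576, 570) + 152 = 722 kN. φR_n = 0.75 × 722 = 541.5 kN.
Governing: min(698.5, 914.4, 468.0, 541.5) = 468.0 kN → net-section rupture.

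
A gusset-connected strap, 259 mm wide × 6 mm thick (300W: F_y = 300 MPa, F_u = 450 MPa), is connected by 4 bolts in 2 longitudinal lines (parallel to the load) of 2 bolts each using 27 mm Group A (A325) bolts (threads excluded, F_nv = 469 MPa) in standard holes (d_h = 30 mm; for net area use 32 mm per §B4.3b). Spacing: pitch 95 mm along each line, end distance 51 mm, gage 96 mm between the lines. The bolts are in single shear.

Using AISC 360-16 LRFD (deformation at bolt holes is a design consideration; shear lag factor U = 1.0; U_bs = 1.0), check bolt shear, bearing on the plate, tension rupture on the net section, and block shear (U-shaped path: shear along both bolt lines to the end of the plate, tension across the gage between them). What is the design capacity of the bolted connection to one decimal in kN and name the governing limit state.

366.1 kN (block shear governs)

Bolt shear: A_b = π(27)²/4 = 572.56 mm². φR_n = 0.75 × 469 × 572.56 × 4 × 1 = 805.6 kN.
Bearing (6 mm plate, F_u = 450 MPa): end bolts L_c = 51 − 30/2 = 36, R_n = min(1.2×36×6×450, 2.4×27×6×450) = 116.64 kN/bolt; interior L_c = 95 − 30 = 65, R_n = 174.96 kN/bolt. φR_n = 0.75 × (2×116.64 + 2×174.96) = 437.4 kN.
Tension rupture (net): A_n = (259 − 2×32)×6 = 1170 mm² (U = 1.0, A_e = A_n). φR_n = 0.75 × 450 × 1170 = 394.9 kN.
Block shear: shear path 2×[51+1×95] = 2×146 mm, A_gv = 1752, A_nv = 2×(146 − 1.5×32)×6 = 1176 mm²; tension across gage: (96 − 1×32)×6 = 384 mm². R_n = min(0.6×450×1176, 0.6×300×1752) + 1.0×450×384 = min(317.52, 315.36) + 172.8 = 488.16 kN. φR_n = 0.75 × 488.16 = 366.1 kN.
Governing: min(805.6, 437.4, 394.9, 366.1) = 366.1 kN → block shear.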